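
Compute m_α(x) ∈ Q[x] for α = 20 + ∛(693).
m_α(x) = x^3 - 60x^2 + 1200x - 8693

Set β = α - 20 = ∛(693), so β^3 = 693. Then (α - 20)^3 - 693 = 0, i.e. α is a root of g(x) = (x - 20)^3 - 693 = x^3 - 60x^2 + 1200x - 8693. Since g(x) = h(x - 20) where h(x) = x^3 - 693, and h is irreducible over Q (because 693 is not a perfect cube, so h has no rational root, and a monic cubic with no rational root is irreducible), g is also irreducible (irreducibility is preserved under the substitution x → x - 20). Hence m_α(x) = x^3 - 60x^2 + 1200x - 8693.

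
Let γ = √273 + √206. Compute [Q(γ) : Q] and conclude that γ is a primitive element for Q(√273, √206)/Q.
[Q(γ) : Q] = 4 (equivalently, Q(γ) = Q(√273, √206))

Obviously Q(γ) ⊆ Q(√273, √206), and [Q(√273, √206):Q] = 4 (since 273, 206 are distinct squarefree integers > 1 with 56238 not a perfect square). To show equality we compute the minimal polynomial of γ. From γ = √273 + √206: γ^2 = 273 + 2√(56238) + 206 = 479 + 2√(56238), so γ^2 - 479 = 2√(56238); squaring, (γ^2 - 479)^2 = 4·56238, i.e. γ^4 - 958γ^2 + 229441 - 224952 = 0, i.e. γ^4 - 958γ^2 + 4489 = 0. So γ is a root of x^4 - 958x^2 + 4489. This polynomial is irreducible over Q: it has no rational root (each ±√273 ± √206 is irrational), and any factorization into two quadratics over Q would force √(56238) ∈ Q (pairing opposite roots) or √273, √206 ∈ Q (other pairings), all impossible. Hence [Q(γ):Q] = 4 = [Q(√273, √206):Q], so Q(γ) = Q(√273, √206).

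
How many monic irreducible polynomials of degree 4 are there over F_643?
There are 42734915538 monic irreducible polynomials of degree 4 over F_643

Each element of F_{643^4} that lies in no proper subfield is a root of exactly one monic irreducible of degree 4 over F_643, and each such polynomial has 4 distinct roots in F_{643^4}. By Möbius inversion the count is N_643(4) = (1/4) Σ_{d|4} μ(4/d) · 643^d = (1/4)(μ(4)·643^1 + μ(2)·643^2 + μ(1)·643^4) = 170939662152/4 = 42734915538.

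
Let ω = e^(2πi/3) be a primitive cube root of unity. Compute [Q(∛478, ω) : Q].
[Q(∛478, ω) : Q] = 6

[Q(∛478):Q] = 3 (min poly x^3 - 478, irreducible since 478 is not a perfect cube). [Q(ω):Q] = 2 (min poly x^2 + x + 1). Since Q(∛478) ⊂ R and ω ∉ R, we have ω ∉ Q(∛478), so x^2 + x + 1 remains irreducible over Q(∛478) and [Q(∛478, ω) : Q(∛478)] = 2. By the tower law, [Q(∛478, ω) : Q] = 3 · 2 = 6. (In fact Q(∛478, ω) is the splitting field of x^3 - 478 over Q.)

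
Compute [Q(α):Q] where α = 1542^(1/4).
[Q(α):Q] = 4

α is a root of x^4 - 1542. By Eisenstein's criterion at the prime p = 2 (which divides the constant term 1542 but p^2 = 4 does not, since 1542 is squarefree), x^4 - 1542 is irreducible over Q. Hence [Q(α):Q] = 4.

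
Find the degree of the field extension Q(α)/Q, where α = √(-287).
[Q(α):Q] = 2

[Q(α):Q] equals the degree of the minimal polynomial of α. Here α^2 = -287 and x^2 + 287 is irreducible (d = -287 is squarefree, ≠ 1, hence not a square), so deg(m_α) = 2. Thus [Q(α):Q] = 2.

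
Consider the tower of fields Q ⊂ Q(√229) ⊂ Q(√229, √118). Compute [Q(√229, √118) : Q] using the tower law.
[Q(√229, √118) : Q] = 4

[Q(√229):Q] = 2 (min poly x^2 - 229, irreducible since 229 is squarefree > 1). For the top step, suppose √118 ∈ Q(√229), say √118 = c + d√229 with c, d ∈ Q. Squaring: 118 = c^2 + 229d^2 + 2cd√229. Since √229 ∉ Q this forces 2cd = 0. If d = 0 then √118 = c ∈ Q, contradicting 118 squarefree > 1. If c = 0 then 118 = 229d^2, so 229·118 = (229d)^2 is a perfect square in Q — but 229·118 = 27022 is not a perfect square (since 229 and 118 are distinct squarefree integers). Contradiction. Hence √118 ∉ Q(√229), so x^2 - 118 stays irreducible over Q(√229) and [Q(√229, √118) : Q(√229)] = 2. By the tower law, [Q(√229, √118) : Q] = 2 · 2 = 4.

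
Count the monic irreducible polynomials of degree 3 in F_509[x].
There are 43957240 monic irreducible polynomials of degree 3 over F_509

Each element of F_{509^3} that lies in no proper subfield is a root of exactly one monic irreducible of degree 3 over F_509, and each such polynomial has 3 distinct roots in F_{509^3}. By Möbius inversion the count is N_509(3) = (1/3) Σ_{d|3} μ(3/d) · 509^d = (1/3)(μ(3)·509^1 + μ(1)·509^3) = 131871720/3 = 43957240.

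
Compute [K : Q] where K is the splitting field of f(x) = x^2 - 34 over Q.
[K : Q] = 2

f(x) = x^2 - 34 factors as (x - √34)(x + √34). The splitting field is K = Q(√34). Since 34 is squarefree and > 1, it is not a perfect square, so x^2 - 34 is irreducible over Q and [Q(√34) : Q] = 2. Hence [K : Q] = 2.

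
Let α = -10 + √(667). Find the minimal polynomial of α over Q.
m_α(x) = x^2 + 20x - 567

From α + 10 = √(667), squaring gives (α + 10)^2 = 667, i.e. α^2 + 20α + 100 = 667, so α^2 + 20α - 567 = 0. The discriminant of x^2 + 20x - 567 is (20)^2 - 4·(-567) = 400 + 2268 = 2668, and 4·(667) is not a perfect square in Q since 667 is squarefree and ≠ 1. Hence x^2 + 20x - 567 is irreducible over Q and is the minimal polynomial of α.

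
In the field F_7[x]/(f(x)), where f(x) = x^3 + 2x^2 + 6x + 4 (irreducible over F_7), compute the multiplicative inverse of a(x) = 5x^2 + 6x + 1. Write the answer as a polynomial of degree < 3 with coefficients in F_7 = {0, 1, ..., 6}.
a(x)^(-1) ≡ 6x^2 + 4x + 6 (mod f(x))

Since f is irreducible over F_7, F_7[x]/(f) is a field and a(x) ≠ 0 has an inverse. Apply the extended Euclidean algorithm to f(x) and a(x) in F_7[x]: f(x) = (3x + 1)·a(x) + (4x + 3);  a(x) = (3x + 1)·(4x + 3) + (5). The last nonzero remainder is the constant 5 = gcd(f, a) in F_7. Back-substituting through the division chain expresses 5 = s(x)·a(x) + t(x)·f(x) with s(x) ≡ 2x^2 + 6x + 2 (mod f), so (2x^2 + 6x + 2)·a(x) ≡ 5 (mod f). Multiplying by 5^(-1) ≡ 3 in F_7 gives a(x)^(-1) ≡ 3·(2x^2 + 6x + 2) ≡ 6x^2 + 4x + 6 (mod f). Check: (5x^2 + 6x + 1)·(6x^2 + 4x + 6) = 2x^4 + 4x^2 + 5x + 6 ≡ 1 (mod x^3 + 2x^2 + 6x + 4).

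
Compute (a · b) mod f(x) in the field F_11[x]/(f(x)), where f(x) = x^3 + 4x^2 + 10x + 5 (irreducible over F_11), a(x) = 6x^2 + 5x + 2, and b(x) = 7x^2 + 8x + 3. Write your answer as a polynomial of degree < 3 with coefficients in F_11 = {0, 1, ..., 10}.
a · b ≡ 3x^2 + 2 (mod f(x))

Multiply in F_11[x]: a(x)·b(x) = (6x^2 + 5x + 2)·(7x^2 + 8x + 3) = 9x^4 + 6x^3 + 6x^2 + 9x + 6. This has degree ≥ 3, so divide by f(x) over F_11: 9x^4 + 6x^3 + 6x^2 + 9x + 6 = (9x + 3)·(x^3 + 4x^2 + 10x + 5) + (3x^2 + 2). Hence a·b ≡ 3x^2 + 2 (mod f). (F_11[x]/(f) is a field with 11^3 = 1331 elements since f is irreducible of degree 3.)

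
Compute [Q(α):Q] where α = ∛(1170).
[Q(α):Q] = 3

The minimal polynomial of α is x^3 - 1170, irreducible over Q since 1170 is not a perfect cube (so x^3 - 1170 has no rational root). Hence [Q(α):Q] = deg(m_α) = 3.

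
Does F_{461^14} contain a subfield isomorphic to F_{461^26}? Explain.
No: F_{461^26} is not a subfield of F_{461^14}

F_{p^m} embeds in F_{p^n} iff m | n. Here 26 ∤ 14 (since 14 = 0·26 + 14 with remainder 14 ≠ 0), so F_{461^26} is not a subfield of F_{461^14}. Equivalently: if it were, the tower law would give 26 = [F_{461^26}:F_461] dividing [F_{461^14}:F_461] = 14, contradiction.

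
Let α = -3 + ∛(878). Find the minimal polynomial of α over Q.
m_α(x) = x^3 + 9x^2 + 27x - 851

Set β = α + 3 = ∛(878), so β^3 = 878. Then (α + 3)^3 - 878 = 0, i.e. α is a root of g(x) = (x + 3)^3 - 878 = x^3 + 9x^2 + 27x - 851. Since g(x) = h(x + 3) where h(x) = x^3 - 878, and h is irreducible over Q (because 878 is not a perfect cube, so h has no rational root, and a monic cubic with no rational root is irreducible), g is also irreducible (irreducibility is preserved under the substitution x → x + 3). Hence m_α(x) = x^3 + 9x^2 + 27x - 851.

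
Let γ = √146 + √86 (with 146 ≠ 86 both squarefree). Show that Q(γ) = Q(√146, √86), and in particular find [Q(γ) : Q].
[Q(γ) : Q] = 4 (equivalently, Q(γ) = Q(√146, √86))

Obviously Q(γ) ⊆ Q(√146, √86), and [Q(√146, √86):Q] = 4 (since 146, 86 are distinct squarefree integers > 1 with 12556 not a perfect square). To show equality we compute the minimal polynomial of γ. From γ = √146 + √86: γ^2 = 146 + 2√(12556) + 86 = 232 + 2√(12556), so γ^2 - 232 = 2√(12556); squaring, (γ^2 - 232)^2 = 4·12556, i.e. γ^4 - 464γ^2 + 53824 - 50224 = 0, i.e. γ^4 - 464γ^2 + 3600 = 0. So γ is a root of x^4 - 464x^2 + 3600. This polynomial is irreducible over Q: it has no rational root (each ±√146 ± √86 is irrational), and any factorization into two quadratics over Q would force √(12556) ∈ Q (pairing opposite roots) or √146, √86 ∈ Q (other pairings), all impossible. Hence [Q(γ):Q] = 4 = [Q(√146, √86):Q], so Q(γ) = Q(√146, √86).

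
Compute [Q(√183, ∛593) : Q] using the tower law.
[Q(√183, ∛593) : Q] = 6

Let L = Q(√183, ∛593). Since Q(√183) ⊂ L and [Q(√183):Q] = 2, the tower law gives 2 | [L:Q]. Likewise Q(∛593) ⊂ L with [Q(∛593):Q] = 3 (because 593 is not a perfect cube), so 3 | [L:Q]. As gcd(2,3) = 1, [L:Q] is divisible by 6. Conversely L is generated over Q by √183 and ∛593, so [L:Q] ≤ 2·3 = 6. Therefore [Q(√183, ∛593) : Q] = 6.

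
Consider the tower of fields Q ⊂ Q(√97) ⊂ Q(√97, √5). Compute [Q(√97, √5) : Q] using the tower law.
[Q(√97, √5) : Q] = 4

[Q(√97):Q] = 2 (min poly x^2 - 97, irreducible since 97 is squarefree > 1). For the top step, suppose √5 ∈ Q(√97), say √5 = c + d√97 with c, d ∈ Q. Squaring: 5 = c^2 + 97d^2 + 2cd√97. Since √97 ∉ Q this forces 2cd = 0. If d = 0 then √5 = c ∈ Q, contradicting 5 squarefree > 1. If c = 0 then 5 = 97d^2, so 97·5 = (97d)^2 is a perfect square in Q — but 97·5 = 485 is not a perfect square (since 97 and 5 are distinct squarefree integers). Contradiction. Hence √5 ∉ Q(√97), so x^2 - 5 stays irreducible over Q(√97) and [Q(√97, √5) : Q(√97)] = 2. By the tower law, [Q(√97, √5) : Q] = 2 · 2 = 4.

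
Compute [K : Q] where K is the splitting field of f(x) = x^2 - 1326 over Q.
[K : Q] = 2

f(x) = x^2 - 1326 factors as (x - √1326)(x + √1326). The splitting field is K = Q(√1326). Since 1326 is squarefree and > 1, it is not a perfect square, so x^2 - 1326 is irreducible over Q and [Q(√1326) : Q] = 2. Hence [K : Q] = 2.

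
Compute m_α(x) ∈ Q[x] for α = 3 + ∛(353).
m_α(x) = x^3 - 9x^2 + 27x - 380

Set β = α - 3 = ∛(353), so β^3 = 353. Then (α - 3)^3 - 353 = 0, i.e. α is a root of g(x) = (x - 3)^3 - 353 = x^3 - 9x^2 + 27x - 380. Since g(x) = h(x - 3) where h(x) = x^3 - 353, and h is irreducible over Q (because 353 is not a perfect cube, so h has no rational root, and a monic cubic with no rational root is irreducible), g is also irreducible (irreducibility is preserved under the substitution x → x - 3). Hence m_α(x) = x^3 - 9x^2 + 27x - 380.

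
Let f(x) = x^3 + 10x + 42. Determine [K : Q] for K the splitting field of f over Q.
[K : Q] = 6

By the rational root test, any rational root of the monic integer polynomial f(x) = x^3 + 10x + 42 must be an integer dividing the constant term 42, i.e. one of ±{1, 2, 3, 6, 7, 14, 21, 42}. Evaluating: f(1) = 53, f(-1) = 31, f(2) = 70, f(-2) = 14, f(3) = 99, f(-3) = -15, f(6) = 318, f(-6) = -234, f(7) = 455, f(-7) = -371, f(14) = 2926, f(-14) = -2842, f(21) = 9513, f(-21) = -9429, f(42) = 74550, f(-42) = -74466; none is 0, so f has no rational root and is therefore irreducible over Q (a cubic with no linear factor over a field is irreducible). For an irreducible cubic, the Galois group is A_3 or S_3 according as the discriminant disc(f) = -4a^3 - 27b^2 = -4·(10)^3 - 27·(42)^2 = -51628 is or is not a square in Q. Here disc(f) = -51628 is not a perfect square in Q, so the Galois group of f over Q is not contained in A_3 and must be all of S_3. The splitting field has degree |S_3| = 6 over Q, so [K : Q] = 6.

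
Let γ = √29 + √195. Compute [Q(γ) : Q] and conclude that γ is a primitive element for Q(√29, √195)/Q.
[Q(γ) : Q] = 4 (equivalently, Q(γ) = Q(√29, √195))

Obviously Q(γ) ⊆ Q(√29, √195), and [Q(√29, √195):Q] = 4 (since 29, 195 are distinct squarefree integers > 1 with 5655 not a perfect square). To show equality we compute the minimal polynomial of γ. From γ = √29 + √195: γ^2 = 29 + 2√(5655) + 195 = 224 + 2√(5655), so γ^2 - 224 = 2√(5655); squaring, (γ^2 - 224)^2 = 4·5655, i.e. γ^4 - 448γ^2 + 50176 - 22620 = 0, i.e. γ^4 - 448γ^2 + 27556 = 0. So γ is a root of x^4 - 448x^2 + 27556. This polynomial is irreducible over Q: it has no rational root (each ±√29 ± √195 is irrational), and any factorization into two quadratics over Q would force √(5655) ∈ Q (pairing opposite roots) or √29, √195 ∈ Q (other pairings), all impossible. Hence [Q(γ):Q] = 4 = [Q(√29, √195):Q], so Q(γ) = Q(√29, √195).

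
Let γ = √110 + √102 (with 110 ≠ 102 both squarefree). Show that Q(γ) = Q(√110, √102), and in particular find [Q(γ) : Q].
[Q(γ) : Q] = 4 (equivalently, Q(γ) = Q(√110, √102))

Obviously Q(γ) ⊆ Q(√110, √102), and [Q(√110, √102):Q] = 4 (since 110, 102 are distinct squarefree integers > 1 with 11220 not a perfect square). To show equality we compute the minimal polynomial of γ. From γ = √110 + √102: γ^2 = 110 + 2√(11220) + 102 = 212 + 2√(11220), so γ^2 - 212 = 2√(11220); squaring, (γ^2 - 212)^2 = 4·11220, i.e. γ^4 - 424γ^2 + 44944 - 44880 = 0, i.e. γ^4 - 424γ^2 + 64 = 0. So γ is a root of x^4 - 424x^2 + 64. This polynomial is irreducible over Q: it has no rational root (each ±√110 ± √102 is irrational), and any factorization into two quadratics over Q would force √(11220) ∈ Q (pairing opposite roots) or √110, √102 ∈ Q (other pairings), all impossible. Hence [Q(γ):Q] = 4 = [Q(√110, √102):Q], so Q(γ) = Q(√110, √102).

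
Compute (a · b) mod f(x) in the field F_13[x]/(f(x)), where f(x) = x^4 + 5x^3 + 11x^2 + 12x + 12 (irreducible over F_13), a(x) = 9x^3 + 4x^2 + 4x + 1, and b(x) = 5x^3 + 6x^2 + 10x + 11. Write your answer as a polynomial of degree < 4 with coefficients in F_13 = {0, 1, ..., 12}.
a · b ≡ 8x^3 + 5x^2 + 11x + 2 (mod f(x))

Multiply in F_13[x]: a(x)·b(x) = (9x^3 + 4x^2 + 4x + 1)·(5x^3 + 6x^2 + 10x + 11) = 6x^6 + 9x^5 + 4x^4 + 12x^3 + 12x^2 + 2x + 11. This has degree ≥ 4, so divide by f(x) over F_13: 6x^6 + 9x^5 + 4x^4 + 12x^3 + 12x^2 + 2x + 11 = (6x^2 + 5x + 4)·(x^4 + 5x^3 + 11x^2 + 12x + 12) + (8x^3 + 5x^2 + 11x + 2). Hence a·b ≡ 8x^3 + 5x^2 + 11x + 2 (mod f). (F_13[x]/(f) is a field with 13^4 = 28561 elements since f is irreducible of degree 4.)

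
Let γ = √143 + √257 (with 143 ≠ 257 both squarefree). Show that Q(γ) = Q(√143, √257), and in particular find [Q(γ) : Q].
[Q(γ) : Q] = 4 (equivalently, Q(γ) = Q(√143, √257))

Obviously Q(γ) ⊆ Q(√143, √257), and [Q(√143, √257):Q] = 4 (since 143, 257 are distinct squarefree integers > 1 with 36751 not a perfect square). To show equality we compute the minimal polynomial of γ. From γ = √143 + √257: γ^2 = 143 + 2√(36751) + 257 = 400 + 2√(36751), so γ^2 - 400 = 2√(36751); squaring, (γ^2 - 400)^2 = 4·36751, i.e. γ^4 - 800γ^2 + 160000 - 147004 = 0, i.e. γ^4 - 800γ^2 + 12996 = 0. So γ is a root of x^4 - 800x^2 + 12996. This polynomial is irreducible over Q: it has no rational root (each ±√143 ± √257 is irrational), and any factorization into two quadratics over Q would force √(36751) ∈ Q (pairing opposite roots) or √143, √257 ∈ Q (other pairings), all impossible. Hence [Q(γ):Q] = 4 = [Q(√143, √257):Q], so Q(γ) = Q(√143, √257).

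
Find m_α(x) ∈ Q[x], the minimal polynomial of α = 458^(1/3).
m_α(x) = x^3 - 458

α satisfies α^3 = 458, so x^3 - 458 annihilates α. By the rational root test, a rational root p/q (in lowest terms) of x^3 - 458 would satisfy p^3 = 458 q^3, forcing q = 1 and p^3 = 458; but 458 is not a perfect cube, contradiction. A monic cubic over Q with no rational root is irreducible (any nontrivial factorization would include a linear factor). Hence x^3 - 458 is the minimal polynomial of α, and in particular [Q(α):Q] = 3.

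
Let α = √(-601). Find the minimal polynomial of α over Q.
m_α(x) = x^2 + 601

α satisfies α^2 + 601 = 0, so x^2 + 601 annihilates α. Since d = -601 is squarefree and ≠ 1, it is not a perfect square in Q, so x^2 + 601 has no rational root and is therefore irreducible over Q (a degree-2 polynomial over a field is irreducible iff it has no root). Hence m_α(x) = x^2 + 601.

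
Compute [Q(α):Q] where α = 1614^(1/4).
[Q(α):Q] = 4

α is a root of x^4 - 1614. By Eisenstein's criterion at the prime p = 2 (which divides the constant term 1614 but p^2 = 4 does not, since 1614 is squarefree), x^4 - 1614 is irreducible over Q. Hence [Q(α):Q] = 4.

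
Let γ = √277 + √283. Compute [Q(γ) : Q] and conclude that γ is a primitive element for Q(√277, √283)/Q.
[Q(γ) : Q] = 4 (equivalently, Q(γ) = Q(√277, √283))

Obviously Q(γ) ⊆ Q(√277, √283), and [Q(√277, √283):Q] = 4 (since 277, 283 are distinct squarefree integers > 1 with 78391 not a perfect square). To show equality we compute the minimal polynomial of γ. From γ = √277 + √283: γ^2 = 277 + 2√(78391) + 283 = 560 + 2√(78391), so γ^2 - 560 = 2√(78391); squaring, (γ^2 - 560)^2 = 4·78391, i.e. γ^4 - 1120γ^2 + 313600 - 313564 = 0, i.e. γ^4 - 1120γ^2 + 36 = 0. So γ is a root of x^4 - 1120x^2 + 36. This polynomial is irreducible over Q: it has no rational root (each ±√277 ± √283 is irrational), and any factorization into two quadratics over Q would force √(78391) ∈ Q (pairing opposite roots) or √277, √283 ∈ Q (other pairings), all impossible. Hence [Q(γ):Q] = 4 = [Q(√277, √283):Q], so Q(γ) = Q(√277, √283).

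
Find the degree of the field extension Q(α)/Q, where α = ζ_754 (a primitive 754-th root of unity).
[Q(α):Q] = 336

The minimal polynomial of ζ_754 over Q is the 754-th cyclotomic polynomial Φ_754(x), which is irreducible over Q and has degree φ(754) = 336. Hence [Q(α):Q] = φ(754) = 336.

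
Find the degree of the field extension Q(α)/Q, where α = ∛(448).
[Q(α):Q] = 3

The minimal polynomial of α is x^3 - 448, irreducible over Q since 448 is not a perfect cube (so x^3 - 448 has no rational root). Hence [Q(α):Q] = deg(m_α) = 3.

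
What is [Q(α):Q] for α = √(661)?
[Q(α):Q] = 2

[Q(α):Q] equals the degree of the minimal polynomial of α. Here α^2 = 661 and x^2 - 661 is irreducible (d = 661 is squarefree, ≠ 1, hence not a square), so deg(m_α) = 2. Thus [Q(α):Q] = 2.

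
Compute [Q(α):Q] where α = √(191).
[Q(α):Q] = 2

[Q(α):Q] equals the degree of the minimal polynomial of α. Here α^2 = 191 and x^2 - 191 is irreducible (d = 191 is squarefree, ≠ 1, hence not a square), so deg(m_α) = 2. Thus [Q(α):Q] = 2.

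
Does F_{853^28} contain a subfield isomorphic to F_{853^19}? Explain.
No: F_{853^19} is not a subfield of F_{853^28}

F_{p^m} embeds in F_{p^n} iff m | n. Here 19 ∤ 28 (since 28 = 1·19 + 9 with remainder 9 ≠ 0), so F_{853^19} is not a subfield of F_{853^28}. Equivalently: if it were, the tower law would give 19 = [F_{853^19}:F_853] dividing [F_{853^28}:F_853] = 28, contradiction.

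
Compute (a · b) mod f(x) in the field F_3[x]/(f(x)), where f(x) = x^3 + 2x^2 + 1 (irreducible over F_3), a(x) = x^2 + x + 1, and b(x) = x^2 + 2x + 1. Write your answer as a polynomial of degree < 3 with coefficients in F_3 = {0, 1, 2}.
a · b ≡ 2x^2 + 2x (mod f(x))

Multiply in F_3[x]: a(x)·b(x) = (x^2 + x + 1)·(x^2 + 2x + 1) = x^4 + x^2 + 1. This has degree ≥ 3, so divide by f(x) over F_3: x^4 + x^2 + 1 = (x + 1)·(x^3 + 2x^2 + 1) + (2x^2 + 2x). Hence a·b ≡ 2x^2 + 2x (mod f). (F_3[x]/(f) is a field with 3^3 = 27 elements since f is irreducible of degree 3.)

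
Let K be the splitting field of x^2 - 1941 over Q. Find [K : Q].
[K : Q] = 2

f(x) = x^2 - 1941 factors as (x - √1941)(x + √1941). The splitting field is K = Q(√1941). Since 1941 is squarefree and > 1, it is not a perfect square, so x^2 - 1941 is irreducible over Q and [Q(√1941) : Q] = 2. Hence [K : Q] = 2.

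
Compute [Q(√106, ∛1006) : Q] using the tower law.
[Q(√106, ∛1006) : Q] = 6

Let L = Q(√106, ∛1006). Since Q(√106) ⊂ L and [Q(√106):Q] = 2, the tower law gives 2 | [L:Q]. Likewise Q(∛1006) ⊂ L with [Q(∛1006):Q] = 3 (because 1006 is not a perfect cube), so 3 | [L:Q]. As gcd(2,3) = 1, [L:Q] is divisible by 6. Conversely L is generated over Q by √106 and ∛1006, so [L:Q] ≤ 2·3 = 6. Therefore [Q(√106, ∛1006) : Q] = 6.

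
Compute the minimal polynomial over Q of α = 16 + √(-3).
m_α(x) = x^2 - 32x + 259

From α - 16 = √(-3), squaring gives (α - 16)^2 = -3, i.e. α^2 - 32α + 256 = -3, so α^2 - 32α + 259 = 0. The discriminant of x^2 - 32x + 259 is (-32)^2 - 4·(259) = 1024 - 1036 = -12, and 4·(-3) is not a perfect square in Q since -3 is squarefree and ≠ 1. Hence x^2 - 32x + 259 is irreducible over Q and is the minimal polynomial of α.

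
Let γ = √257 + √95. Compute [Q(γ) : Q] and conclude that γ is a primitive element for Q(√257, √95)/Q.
[Q(γ) : Q] = 4 (equivalently, Q(γ) = Q(√257, √95))

Obviously Q(γ) ⊆ Q(√257, √95), and [Q(√257, √95):Q] = 4 (since 257, 95 are distinct squarefree integers > 1 with 24415 not a perfect square). To show equality we compute the minimal polynomial of γ. From γ = √257 + √95: γ^2 = 257 + 2√(24415) + 95 = 352 + 2√(24415), so γ^2 - 352 = 2√(24415); squaring, (γ^2 - 352)^2 = 4·24415, i.e. γ^4 - 704γ^2 + 123904 - 97660 = 0, i.e. γ^4 - 704γ^2 + 26244 = 0. So γ is a root of x^4 - 704x^2 + 26244. This polynomial is irreducible over Q: it has no rational root (each ±√257 ± √95 is irrational), and any factorization into two quadratics over Q would force √(24415) ∈ Q (pairing opposite roots) or √257, √95 ∈ Q (other pairings), all impossible. Hence [Q(γ):Q] = 4 = [Q(√257, √95):Q], so Q(γ) = Q(√257, √95).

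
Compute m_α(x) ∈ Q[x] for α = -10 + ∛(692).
m_α(x) = x^3 + 30x^2 + 300x + 308

Set β = α + 10 = ∛(692), so β^3 = 692. Then (α + 10)^3 - 692 = 0, i.e. α is a root of g(x) = (x + 10)^3 - 692 = x^3 + 30x^2 + 300x + 308. Since g(x) = h(x + 10) where h(x) = x^3 - 692, and h is irreducible over Q (because 692 is not a perfect cube, so h has no rational root, and a monic cubic with no rational root is irreducible), g is also irreducible (irreducibility is preserved under the substitution x → x + 10). Hence m_α(x) = x^3 + 30x^2 + 300x + 308.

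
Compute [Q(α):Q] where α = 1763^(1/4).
[Q(α):Q] = 4

α is a root of x^4 - 1763. By Eisenstein's criterion at the prime p = 41 (which divides the constant term 1763 but p^2 = 1681 does not, since 1763 is squarefree), x^4 - 1763 is irreducible over Q. Hence [Q(α):Q] = 4.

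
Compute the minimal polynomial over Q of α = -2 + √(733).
m_α(x) = x^2 + 4x - 729

From α + 2 = √(733), squaring gives (α + 2)^2 = 733, i.e. α^2 + 4α + 4 = 733, so α^2 + 4α - 729 = 0. The discriminant of x^2 + 4x - 729 is (4)^2 - 4·(-729) = 16 + 2916 = 2932, and 4·(733) is not a perfect square in Q since 733 is squarefree and ≠ 1. Hence x^2 + 4x - 729 is irreducible over Q and is the minimal polynomial of α.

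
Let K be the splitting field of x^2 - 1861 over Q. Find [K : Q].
[K : Q] = 2

f(x) = x^2 - 1861 factors as (x - √1861)(x + √1861). The splitting field is K = Q(√1861). Since 1861 is squarefree and > 1, it is not a perfect square, so x^2 - 1861 is irreducible over Q and [Q(√1861) : Q] = 2. Hence [K : Q] = 2.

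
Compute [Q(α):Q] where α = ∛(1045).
[Q(α):Q] = 3

The minimal polynomial of α is x^3 - 1045, irreducible over Q since 1045 is not a perfect cube (so x^3 - 1045 has no rational root). Hence [Q(α):Q] = deg(m_α) = 3.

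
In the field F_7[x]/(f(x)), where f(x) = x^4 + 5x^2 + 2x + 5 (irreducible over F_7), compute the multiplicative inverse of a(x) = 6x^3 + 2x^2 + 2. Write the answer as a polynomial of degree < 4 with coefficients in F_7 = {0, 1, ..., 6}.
a(x)^(-1) ≡ 5x^2 + 4x + 5 (mod f(x))

Since f is irreducible over F_7, F_7[x]/(f) is a field and a(x) ≠ 0 has an inverse. Apply the extended Euclidean algorithm to f(x) and a(x) in F_7[x]: f(x) = (6x + 5)·a(x) + (2x^2 + 4x + 2);  a(x) = (3x + 2)·(2x^2 + 4x + 2) + (5). The last nonzero remainder is the constant 5 = gcd(f, a) in F_7. Back-substituting through the division chain expresses 5 = s(x)·a(x) + t(x)·f(x) with s(x) ≡ 4x^2 + 6x + 4 (mod f), so (4x^2 + 6x + 4)·a(x) ≡ 5 (mod f). Multiplying by 5^(-1) ≡ 3 in F_7 gives a(x)^(-1) ≡ 3·(4x^2 + 6x + 4) ≡ 5x^2 + 4x + 5 (mod f). Check: (6x^3 + 2x^2 + 2)·(5x^2 + 4x + 5) = 2x^5 + 6x^4 + 3x^3 + 6x^2 + x + 3 ≡ 1 (mod x^4 + 5x^2 + 2x + 5).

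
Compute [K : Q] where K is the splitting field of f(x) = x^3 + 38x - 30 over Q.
[K : Q] = 6

By the rational root test, any rational root of the monic integer polynomial f(x) = x^3 + 38x - 30 must be an integer dividing the constant term -30, i.e. one of ±{1, 2, 3, 5, 6, 10, 15, 30}. Evaluating: f(1) = 9, f(-1) = -69, f(2) = 54, f(-2) = -114, f(3) = 111, f(-3) = -171, f(5) = 285, f(-5) = -345, f(6) = 414, f(-6) = -474, f(10) = 1350, f(-10) = -1410, f(15) = 3915, f(-15) = -3975, f(30) = 28110, f(-30) = -28170; none is 0, so f has no rational root and is therefore irreducible over Q (a cubic with no linear factor over a field is irreducible). For an irreducible cubic, the Galois group is A_3 or S_3 according as the discriminant disc(f) = -4a^3 - 27b^2 = -4·(38)^3 - 27·(-30)^2 = -243788 is or is not a square in Q. Here disc(f) = -243788 is not a perfect square in Q, so the Galois group of f over Q is not contained in A_3 and must be all of S_3. The splitting field has degree |S_3| = 6 over Q, so [K : Q] = 6.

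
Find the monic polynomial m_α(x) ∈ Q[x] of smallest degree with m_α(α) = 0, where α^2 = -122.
m_α(x) = x^2 + 122

α satisfies α^2 + 122 = 0, so x^2 + 122 annihilates α. Since d = -122 is squarefree and ≠ 1, it is not a perfect square in Q, so x^2 + 122 has no rational root and is therefore irreducible over Q (a degree-2 polynomial over a field is irreducible iff it has no root). Hence m_α(x) = x^2 + 122.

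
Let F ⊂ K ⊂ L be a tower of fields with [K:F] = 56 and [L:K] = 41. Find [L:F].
[L:F] = 2296

The tower law says that for any tower of field extensions F ⊂ K ⊂ L with finite degrees, [L:F] = [L:K] · [K:F]. Here this gives [L:F] = 41 · 56 = 2296.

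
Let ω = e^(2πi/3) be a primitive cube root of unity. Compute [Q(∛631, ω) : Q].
[Q(∛631, ω) : Q] = 6

[Q(∛631):Q] = 3 (min poly x^3 - 631, irreducible since 631 is not a perfect cube). [Q(ω):Q] = 2 (min poly x^2 + x + 1). Since Q(∛631) ⊂ R and ω ∉ R, we have ω ∉ Q(∛631), so x^2 + x + 1 remains irreducible over Q(∛631) and [Q(∛631, ω) : Q(∛631)] = 2. By the tower law, [Q(∛631, ω) : Q] = 3 · 2 = 6. (In fact Q(∛631, ω) is the splitting field of x^3 - 631 over Q.)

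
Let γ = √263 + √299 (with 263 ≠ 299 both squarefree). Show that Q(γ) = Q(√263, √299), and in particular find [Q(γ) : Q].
[Q(γ) : Q] = 4 (equivalently, Q(γ) = Q(√263, √299))

Obviously Q(γ) ⊆ Q(√263, √299), and [Q(√263, √299):Q] = 4 (since 263, 299 are distinct squarefree integers > 1 with 78637 not a perfect square). To show equality we compute the minimal polynomial of γ. From γ = √263 + √299: γ^2 = 263 + 2√(78637) + 299 = 562 + 2√(78637), so γ^2 - 562 = 2√(78637); squaring, (γ^2 - 562)^2 = 4·78637, i.e. γ^4 - 1124γ^2 + 315844 - 314548 = 0, i.e. γ^4 - 1124γ^2 + 1296 = 0. So γ is a root of x^4 - 1124x^2 + 1296. This polynomial is irreducible over Q: it has no rational root (each ±√263 ± √299 is irrational), and any factorization into two quadratics over Q would force √(78637) ∈ Q (pairing opposite roots) or √263, √299 ∈ Q (other pairings), all impossible. Hence [Q(γ):Q] = 4 = [Q(√263, √299):Q], so Q(γ) = Q(√263, √299).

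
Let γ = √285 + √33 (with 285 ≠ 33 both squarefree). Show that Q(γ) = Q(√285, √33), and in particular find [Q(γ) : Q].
[Q(γ) : Q] = 4 (equivalently, Q(γ) = Q(√285, √33))

Obviously Q(γ) ⊆ Q(√285, √33), and [Q(√285, √33):Q] = 4 (since 285, 33 are distinct squarefree integers > 1 with 9405 not a perfect square). To show equality we compute the minimal polynomial of γ. From γ = √285 + √33: γ^2 = 285 + 2√(9405) + 33 = 318 + 2√(9405), so γ^2 - 318 = 2√(9405); squaring, (γ^2 - 318)^2 = 4·9405, i.e. γ^4 - 636γ^2 + 101124 - 37620 = 0, i.e. γ^4 - 636γ^2 + 63504 = 0. So γ is a root of x^4 - 636x^2 + 63504. This polynomial is irreducible over Q: it has no rational root (each ±√285 ± √33 is irrational), and any factorization into two quadratics over Q would force √(9405) ∈ Q (pairing opposite roots) or √285, √33 ∈ Q (other pairings), all impossible. Hence [Q(γ):Q] = 4 = [Q(√285, √33):Q], so Q(γ) = Q(√285, √33).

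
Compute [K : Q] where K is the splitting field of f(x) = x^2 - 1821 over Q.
[K : Q] = 2

f(x) = x^2 - 1821 factors as (x - √1821)(x + √1821). The splitting field is K = Q(√1821). Since 1821 is squarefree and > 1, it is not a perfect square, so x^2 - 1821 is irreducible over Q and [Q(√1821) : Q] = 2. Hence [K : Q] = 2.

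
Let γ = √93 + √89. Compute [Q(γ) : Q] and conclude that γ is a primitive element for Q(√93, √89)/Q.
[Q(γ) : Q] = 4 (equivalently, Q(γ) = Q(√93, √89))

Obviously Q(γ) ⊆ Q(√93, √89), and [Q(√93, √89):Q] = 4 (since 93, 89 are distinct squarefree integers > 1 with 8277 not a perfect square). To show equality we compute the minimal polynomial of γ. From γ = √93 + √89: γ^2 = 93 + 2√(8277) + 89 = 182 + 2√(8277), so γ^2 - 182 = 2√(8277); squaring, (γ^2 - 182)^2 = 4·8277, i.e. γ^4 - 364γ^2 + 33124 - 33108 = 0, i.e. γ^4 - 364γ^2 + 16 = 0. So γ is a root of x^4 - 364x^2 + 16. This polynomial is irreducible over Q: it has no rational root (each ±√93 ± √89 is irrational), and any factorization into two quadratics over Q would force √(8277) ∈ Q (pairing opposite roots) or √93, √89 ∈ Q (other pairings), all impossible. Hence [Q(γ):Q] = 4 = [Q(√93, √89):Q], so Q(γ) = Q(√93, √89).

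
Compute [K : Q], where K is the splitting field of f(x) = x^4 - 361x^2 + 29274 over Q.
[K : Q] = 4

Solving the quadratic in x^2: x^2 = (361 ± √(361^2 - 4·29274))/2 = (361 ± √13225)/2 = (361 ± 115)/2, giving x^2 = 123 or x^2 = 238. So f(x) = (x^2 - 123)(x^2 - 238) and the roots of f are ±√123, ±√238. Hence the splitting field is K = Q(√123, √238). Since 123 and 238 are distinct squarefree integers > 1, their product 29274 is not a perfect square, so √238 ∉ Q(√123). By the tower law [K:Q] = [Q(√123,√238):Q(√123)] · [Q(√123):Q] = 2 · 2 = 4.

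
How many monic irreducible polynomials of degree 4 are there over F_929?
There are 186209726160 monic irreducible polynomials of degree 4 over F_929

Each element of F_{929^4} that lies in no proper subfield is a root of exactly one monic irreducible of degree 4 over F_929, and each such polynomial has 4 distinct roots in F_{929^4}. By Möbius inversion the count is N_929(4) = (1/4) Σ_{d|4} μ(4/d) · 929^d = (1/4)(μ(4)·929^1 + μ(2)·929^2 + μ(1)·929^4) = 744838904640/4 = 186209726160.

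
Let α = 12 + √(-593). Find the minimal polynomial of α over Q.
m_α(x) = x^2 - 24x + 737

From α - 12 = √(-593), squaring gives (α - 12)^2 = -593, i.e. α^2 - 24α + 144 = -593, so α^2 - 24α + 737 = 0. The discriminant of x^2 - 24x + 737 is (-24)^2 - 4·(737) = 576 - 2948 = -2372, and 4·(-593) is not a perfect square in Q since -593 is squarefree and ≠ 1. Hence x^2 - 24x + 737 is irreducible over Q and is the minimal polynomial of α.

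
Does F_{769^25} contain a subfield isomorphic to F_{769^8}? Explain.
No: F_{769^8} is not a subfield of F_{769^25}

F_{p^m} embeds in F_{p^n} iff m | n. Here 8 ∤ 25 (since 25 = 3·8 + 1 with remainder 1 ≠ 0), so F_{769^8} is not a subfield of F_{769^25}. Equivalently: if it were, the tower law would give 8 = [F_{769^8}:F_769] dividing [F_{769^25}:F_769] = 25, contradiction.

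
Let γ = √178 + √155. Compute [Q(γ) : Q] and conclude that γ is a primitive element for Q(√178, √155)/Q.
[Q(γ) : Q] = 4 (equivalently, Q(γ) = Q(√178, √155))

Obviously Q(γ) ⊆ Q(√178, √155), and [Q(√178, √155):Q] = 4 (since 178, 155 are distinct squarefree integers > 1 with 27590 not a perfect square). To show equality we compute the minimal polynomial of γ. From γ = √178 + √155: γ^2 = 178 + 2√(27590) + 155 = 333 + 2√(27590), so γ^2 - 333 = 2√(27590); squaring, (γ^2 - 333)^2 = 4·27590, i.e. γ^4 - 666γ^2 + 110889 - 110360 = 0, i.e. γ^4 - 666γ^2 + 529 = 0. So γ is a root of x^4 - 666x^2 + 529. This polynomial is irreducible over Q: it has no rational root (each ±√178 ± √155 is irrational), and any factorization into two quadratics over Q would force √(27590) ∈ Q (pairing opposite roots) or √178, √155 ∈ Q (other pairings), all impossible. Hence [Q(γ):Q] = 4 = [Q(√178, √155):Q], so Q(γ) = Q(√178, √155).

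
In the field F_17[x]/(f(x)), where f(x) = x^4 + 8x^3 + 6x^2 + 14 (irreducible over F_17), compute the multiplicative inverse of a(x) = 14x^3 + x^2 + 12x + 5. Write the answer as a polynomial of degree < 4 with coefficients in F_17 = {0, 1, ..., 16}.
a(x)^(-1) ≡ 13x^3 + 11x^2 + 12 (mod f(x))

Since f is irreducible over F_17, F_17[x]/(f) is a field and a(x) ≠ 0 has an inverse. Apply the extended Euclidean algorithm to f(x) and a(x) in F_17[x]: f(x) = (11x + 1)·a(x) + (9x^2 + x + 9);  a(x) = (11x + 14)·(9x^2 + x + 9) + (x + 15);  (9x^2 + x + 9) = (9x + 2)·(x + 15) + (13). The last nonzero remainder is the constant 13 = gcd(f, a) in F_17. Back-substituting through the division chain expresses 13 = s(x)·a(x) + t(x)·f(x) with s(x) ≡ 16x^3 + 7x^2 + 3 (mod f), so (16x^3 + 7x^2 + 3)·a(x) ≡ 13 (mod f). Multiplying by 13^(-1) ≡ 4 in F_17 gives a(x)^(-1) ≡ 4·(16x^3 + 7x^2 + 3) ≡ 13x^3 + 11x^2 + 12 (mod f). Check: (14x^3 + x^2 + 12x + 5)·(13x^3 + 11x^2 + 12) = 12x^6 + 14x^5 + 14x^4 + 8x^3 + 16x^2 + 8x + 9 ≡ 1 (mod x^4 + 8x^3 + 6x^2 + 14).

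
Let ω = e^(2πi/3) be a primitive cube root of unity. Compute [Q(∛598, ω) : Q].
[Q(∛598, ω) : Q] = 6

[Q(∛598):Q] = 3 (min poly x^3 - 598, irreducible since 598 is not a perfect cube). [Q(ω):Q] = 2 (min poly x^2 + x + 1). Since Q(∛598) ⊂ R and ω ∉ R, we have ω ∉ Q(∛598), so x^2 + x + 1 remains irreducible over Q(∛598) and [Q(∛598, ω) : Q(∛598)] = 2. By the tower law, [Q(∛598, ω) : Q] = 3 · 2 = 6. (In fact Q(∛598, ω) is the splitting field of x^3 - 598 over Q.)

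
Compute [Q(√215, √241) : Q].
[Q(√215, √241) : Q] = 4

[Q(√215):Q] = 2 (min poly x^2 - 215, irreducible since 215 is squarefree > 1). For the top step, suppose √241 ∈ Q(√215), say √241 = c + d√215 with c, d ∈ Q. Squaring: 241 = c^2 + 215d^2 + 2cd√215. Since √215 ∉ Q this forces 2cd = 0. If d = 0 then √241 = c ∈ Q, contradicting 241 squarefree > 1. If c = 0 then 241 = 215d^2, so 215·241 = (215d)^2 is a perfect square in Q — but 215·241 = 51815 is not a perfect square (since 215 and 241 are distinct squarefree integers). Contradiction. Hence √241 ∉ Q(√215), so x^2 - 241 stays irreducible over Q(√215) and [Q(√215, √241) : Q(√215)] = 2. By the tower law, [Q(√215, √241) : Q] = 2 · 2 = 4.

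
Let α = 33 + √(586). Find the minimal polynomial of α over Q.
m_α(x) = x^2 - 66x + 503

From α - 33 = √(586), squaring gives (α - 33)^2 = 586, i.e. α^2 - 66α + 1089 = 586, so α^2 - 66α + 503 = 0. The discriminant of x^2 - 66x + 503 is (-66)^2 - 4·(503) = 4356 - 2012 = 2344, and 4·(586) is not a perfect square in Q since 586 is squarefree and ≠ 1. Hence x^2 - 66x + 503 is irreducible over Q and is the minimal polynomial of α.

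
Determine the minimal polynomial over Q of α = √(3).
m_α(x) = x^2 - 3

α satisfies α^2 - 3 = 0, so x^2 - 3 annihilates α. Since d = 3 is squarefree and ≠ 1, it is not a perfect square in Q, so x^2 - 3 has no rational root and is therefore irreducible over Q (a degree-2 polynomial over a field is irreducible iff it has no root). Hence m_α(x) = x^2 - 3.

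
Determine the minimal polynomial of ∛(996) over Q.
m_α(x) = x^3 - 996

α satisfies α^3 = 996, so x^3 - 996 annihilates α. By the rational root test, a rational root p/q (in lowest terms) of x^3 - 996 would satisfy p^3 = 996 q^3, forcing q = 1 and p^3 = 996; but 996 is not a perfect cube, contradiction. A monic cubic over Q with no rational root is irreducible (any nontrivial factorization would include a linear factor). Hence x^3 - 996 is the minimal polynomial of α, and in particular [Q(α):Q] = 3.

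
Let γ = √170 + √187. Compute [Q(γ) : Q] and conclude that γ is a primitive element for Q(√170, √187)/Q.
[Q(γ) : Q] = 4 (equivalently, Q(γ) = Q(√170, √187))

Obviously Q(γ) ⊆ Q(√170, √187), and [Q(√170, √187):Q] = 4 (since 170, 187 are distinct squarefree integers > 1 with 31790 not a perfect square). To show equality we compute the minimal polynomial of γ. From γ = √170 + √187: γ^2 = 170 + 2√(31790) + 187 = 357 + 2√(31790), so γ^2 - 357 = 2√(31790); squaring, (γ^2 - 357)^2 = 4·31790, i.e. γ^4 - 714γ^2 + 127449 - 127160 = 0, i.e. γ^4 - 714γ^2 + 289 = 0. So γ is a root of x^4 - 714x^2 + 289. This polynomial is irreducible over Q: it has no rational root (each ±√170 ± √187 is irrational), and any factorization into two quadratics over Q would force √(31790) ∈ Q (pairing opposite roots) or √170, √187 ∈ Q (other pairings), all impossible. Hence [Q(γ):Q] = 4 = [Q(√170, √187):Q], so Q(γ) = Q(√170, √187).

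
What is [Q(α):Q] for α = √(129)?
[Q(α):Q] = 2

[Q(α):Q] equals the degree of the minimal polynomial of α. Here α^2 = 129 and x^2 - 129 is irreducible (d = 129 is squarefree, ≠ 1, hence not a square), so deg(m_α) = 2. Thus [Q(α):Q] = 2.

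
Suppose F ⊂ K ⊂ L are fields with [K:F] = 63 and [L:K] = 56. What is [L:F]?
[L:F] = 3528

The tower law says that for any tower of field extensions F ⊂ K ⊂ L with finite degrees, [L:F] = [L:K] · [K:F]. Here this gives [L:F] = 56 · 63 = 3528.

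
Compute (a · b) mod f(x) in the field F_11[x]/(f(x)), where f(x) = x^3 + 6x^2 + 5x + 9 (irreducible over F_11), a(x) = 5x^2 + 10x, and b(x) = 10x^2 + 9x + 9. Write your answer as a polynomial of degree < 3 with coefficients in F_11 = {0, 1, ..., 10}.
a · b ≡ x^2 + 8x + 9 (mod f(x))

Multiply in F_11[x]: a(x)·b(x) = (5x^2 + 10x)·(10x^2 + 9x + 9) = 6x^4 + 2x^3 + 3x^2 + 2x. This has degree ≥ 3, so divide by f(x) over F_11: 6x^4 + 2x^3 + 3x^2 + 2x = (6x + 10)·(x^3 + 6x^2 + 5x + 9) + (x^2 + 8x + 9). Hence a·b ≡ x^2 + 8x + 9 (mod f). (F_11[x]/(f) is a field with 11^3 = 1331 elements since f is irreducible of degree 3.)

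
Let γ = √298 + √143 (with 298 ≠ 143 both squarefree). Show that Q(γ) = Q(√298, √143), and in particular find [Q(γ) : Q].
[Q(γ) : Q] = 4 (equivalently, Q(γ) = Q(√298, √143))

Obviously Q(γ) ⊆ Q(√298, √143), and [Q(√298, √143):Q] = 4 (since 298, 143 are distinct squarefree integers > 1 with 42614 not a perfect square). To show equality we compute the minimal polynomial of γ. From γ = √298 + √143: γ^2 = 298 + 2√(42614) + 143 = 441 + 2√(42614), so γ^2 - 441 = 2√(42614); squaring, (γ^2 - 441)^2 = 4·42614, i.e. γ^4 - 882γ^2 + 194481 - 170456 = 0, i.e. γ^4 - 882γ^2 + 24025 = 0. So γ is a root of x^4 - 882x^2 + 24025. This polynomial is irreducible over Q: it has no rational root (each ±√298 ± √143 is irrational), and any factorization into two quadratics over Q would force √(42614) ∈ Q (pairing opposite roots) or √298, √143 ∈ Q (other pairings), all impossible. Hence [Q(γ):Q] = 4 = [Q(√298, √143):Q], so Q(γ) = Q(√298, √143).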